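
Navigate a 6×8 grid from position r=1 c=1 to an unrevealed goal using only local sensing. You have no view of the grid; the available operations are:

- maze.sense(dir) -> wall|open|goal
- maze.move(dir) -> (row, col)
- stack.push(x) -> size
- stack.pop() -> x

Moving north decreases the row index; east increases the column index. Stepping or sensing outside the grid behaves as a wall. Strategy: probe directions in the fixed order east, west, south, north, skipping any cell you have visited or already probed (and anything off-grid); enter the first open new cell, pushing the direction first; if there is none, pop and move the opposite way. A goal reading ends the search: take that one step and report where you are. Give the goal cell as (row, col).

Calling sense(dir='east'), → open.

Next I call push(x='east'), and see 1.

Next I call move(dir='east'), giving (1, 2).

Then sense(dir='east'), and get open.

I try push(x='east'), yielding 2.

Next I call move(dir='east'), and observe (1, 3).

Then sense(dir='east'), — result: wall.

Using sense(dir='south'), : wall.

Now I run sense(dir='north'), and observe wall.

Using pop(), which returns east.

I call move(dir='west'), which returns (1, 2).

Next I call sense(dir='south'), — result: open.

Now I run push(x='south'), and see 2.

Now I run move(dir='south'), and observe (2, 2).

I run sense(dir='west'), : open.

Using push(x='west'), which returns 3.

Now I run move(dir='west'), — result: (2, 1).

Next I call sense(dir='west'), yielding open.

I try push(x='west'), which returns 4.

Now I run move(dir='west'), which returns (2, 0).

Using sense(dir='south'), yielding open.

Then push(x='south'), yielding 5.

Next I call move(dir='south'), and get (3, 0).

I use sense(dir='east'), — result: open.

I use push(x='east'), and get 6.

I invoke move(dir='east'), — result: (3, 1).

I run sense(dir='east'), yielding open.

I invoke push(x='east'), yielding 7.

Then move(dir='east'), giving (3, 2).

Calling sense(dir='east'), and observe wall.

I run sense(dir='south'), and observe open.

Next I call push(x='south'), and get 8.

I invoke move(dir='south'), and get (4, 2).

I invoke sense(dir='east'), and get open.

Using push(x='east'), and observe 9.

Calling move(dir='east'), — result: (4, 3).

Now I run sense(dir='east'), and see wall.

Next I call sense(dir='south'), which returns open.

Using push(x='south'), and observe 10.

Using move(dir='south'), — result: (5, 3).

Next I call sense(dir='east'), → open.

Then push(x='east'), yielding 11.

I call move(dir='east'), giving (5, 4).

I run sense(dir='east'), — result: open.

Next I call push(x='east'), and see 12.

Calling move(dir='east'), and get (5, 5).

I use sense(dir='east'), giving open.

I invoke push(x='east'), → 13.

I use move(dir='east'), and get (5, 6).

I call sense(dir='east'), giving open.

I call push(x='east'), → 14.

Invoking move(dir='east'), and observe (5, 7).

I invoke sense(dir='north'), which returns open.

Next I call push(x='north'), — result: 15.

Using move(dir='north'), and observe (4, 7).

I use sense(dir='west'), and observe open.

I call push(x='west'), → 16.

I try move(dir='west'), which returns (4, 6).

Invoking sense(dir='west'), : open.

Next I call push(x='west'), : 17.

Invoking move(dir='west'), yielding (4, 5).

I run sense(dir='north'), giving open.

I call push(x='north'), and get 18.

I try move(dir='north'), giving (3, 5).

Using sense(dir='east'), and observe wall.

I call sense(dir='west'), : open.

I use push(x='west'), yielding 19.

Using move(dir='west'), — result: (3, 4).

I try sense(dir='north'), and see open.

Then push(x='north'), yielding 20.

Now I run move(dir='north'), and observe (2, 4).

Invoking sense(dir='east'), : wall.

I use pop(), which returns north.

Invoking move(dir='south'), and get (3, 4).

Using pop(), and observe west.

Next I call move(dir='east'), yielding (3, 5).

Using pop(), and see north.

Now I run move(dir='south'), → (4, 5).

I try pop(), — result: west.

I call move(dir='east'), yielding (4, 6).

I invoke pop(), yielding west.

I run move(dir='east'), which returns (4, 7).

Next I call sense(dir='north'), yielding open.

Then push(x='north'), — result: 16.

I use move(dir='north'), and see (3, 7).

Now I run sense(dir='north'), which returns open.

I use push(x='north'), yielding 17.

Using move(dir='north'), → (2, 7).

I try sense(dir='west'), and get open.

I run push(x='west'), : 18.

Then move(dir='west'), giving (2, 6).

Now I run sense(dir='north'), and observe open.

I invoke push(x='north'), : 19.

I try move(dir='north'), and see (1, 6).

Calling sense(dir='east'), and observe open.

I try push(x='east'), and get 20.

I use move(dir='east'), and see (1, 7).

Then sense(dir='north'), : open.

Using push(x='north'), — result: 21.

Now I run move(dir='north'), yielding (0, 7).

Using sense(dir='west'), and get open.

I try push(x='west'), : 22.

I try move(dir='west'), and get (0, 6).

Calling sense(dir='west'), → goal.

I use move(dir='west'), and observe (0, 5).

Answer: (0, 5)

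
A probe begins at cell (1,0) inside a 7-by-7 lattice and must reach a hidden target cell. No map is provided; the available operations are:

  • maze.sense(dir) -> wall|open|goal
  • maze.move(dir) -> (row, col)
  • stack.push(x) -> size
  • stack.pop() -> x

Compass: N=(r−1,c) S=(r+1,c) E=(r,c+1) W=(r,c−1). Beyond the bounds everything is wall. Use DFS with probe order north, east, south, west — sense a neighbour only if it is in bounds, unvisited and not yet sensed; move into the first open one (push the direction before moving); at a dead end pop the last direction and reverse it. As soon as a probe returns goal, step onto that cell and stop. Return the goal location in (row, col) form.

Action: maze.sense[north]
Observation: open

Action: stack.push[north]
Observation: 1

Action: maze.move[north]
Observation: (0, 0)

Action: maze.sense[east]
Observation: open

Action: stack.push[east]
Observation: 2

Action: maze.move[east]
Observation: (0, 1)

Action: maze.sense[east]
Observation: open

Action: stack.push[east]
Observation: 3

Action: maze.move[east]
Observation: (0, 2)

Action: maze.sense[east]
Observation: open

Action: stack.push[east]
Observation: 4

Action: maze.move[east]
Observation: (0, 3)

Action: maze.sense[east]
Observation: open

Action: stack.push[east]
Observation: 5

Action: maze.move[east]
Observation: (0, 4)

Action: maze.sense[east]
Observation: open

Action: stack.push[east]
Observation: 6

Action: maze.move[east]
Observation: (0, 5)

Action: maze.sense[east]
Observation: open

Action: stack.push[east]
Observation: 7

Action: maze.move[east]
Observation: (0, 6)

Action: maze.sense[south]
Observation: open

Action: stack.push[south]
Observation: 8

Action: maze.move[south]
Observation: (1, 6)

Action: maze.sense[south]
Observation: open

Action: stack.push[south]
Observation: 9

Action: maze.move[south]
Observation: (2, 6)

Action: maze.sense[south]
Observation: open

Action: stack.push[south]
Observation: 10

Action: maze.move[south]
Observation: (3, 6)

Action: maze.sense[south]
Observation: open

Action: stack.push[south]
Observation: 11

Action: maze.move[south]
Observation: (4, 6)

Action: maze.sense[south]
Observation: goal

Action: maze.move[south]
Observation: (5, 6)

Answer: (5, 6)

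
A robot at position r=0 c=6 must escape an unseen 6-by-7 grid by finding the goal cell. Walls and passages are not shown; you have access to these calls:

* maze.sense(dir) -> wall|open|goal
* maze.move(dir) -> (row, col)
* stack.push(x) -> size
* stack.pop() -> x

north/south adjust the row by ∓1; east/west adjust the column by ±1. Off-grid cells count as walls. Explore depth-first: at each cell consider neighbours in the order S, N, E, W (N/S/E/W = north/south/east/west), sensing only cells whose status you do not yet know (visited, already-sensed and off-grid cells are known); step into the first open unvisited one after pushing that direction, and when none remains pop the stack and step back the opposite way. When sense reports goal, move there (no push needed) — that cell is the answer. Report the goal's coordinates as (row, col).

Do: maze.sense[dir: south]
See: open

Do: stack.push[x: south]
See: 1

Do: maze.move[dir: south]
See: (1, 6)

Do: maze.sense[dir: south]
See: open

Do: stack.push[x: south]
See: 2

Do: maze.move[dir: south]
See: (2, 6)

Do: maze.sense[dir: south]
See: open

Do: stack.push[x: south]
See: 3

Do: maze.move[dir: south]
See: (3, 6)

Do: maze.sense[dir: south]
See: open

Do: stack.push[x: south]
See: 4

Do: maze.move[dir: south]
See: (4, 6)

Do: maze.sense[dir: south]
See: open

Do: stack.push[x: south]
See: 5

Do: maze.move[dir: south]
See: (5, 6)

Do: maze.sense[dir: west]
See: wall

Do: stack.pop[]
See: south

Do: maze.move[dir: north]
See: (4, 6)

Do: maze.sense[dir: west]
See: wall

Do: stack.pop[]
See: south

Do: maze.move[dir: north]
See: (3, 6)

Do: maze.sense[dir: west]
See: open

Do: stack.push[x: west]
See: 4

Do: maze.move[dir: west]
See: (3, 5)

Do: maze.sense[dir: north]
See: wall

Do: maze.sense[dir: west]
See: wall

Do: stack.pop[]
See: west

Do: maze.move[dir: east]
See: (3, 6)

Do: stack.pop[]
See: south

Do: maze.move[dir: north]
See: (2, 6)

Do: stack.pop[]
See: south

Do: maze.move[dir: north]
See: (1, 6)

Do: maze.sense[dir: west]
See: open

Do: stack.push[x: west]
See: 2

Do: maze.move[dir: west]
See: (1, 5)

Do: maze.sense[dir: north]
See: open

Do: stack.push[x: north]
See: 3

Do: maze.move[dir: north]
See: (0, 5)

Do: maze.sense[dir: west]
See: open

Do: stack.push[x: west]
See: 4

Do: maze.move[dir: west]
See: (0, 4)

Do: maze.sense[dir: south]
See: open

Do: stack.push[x: south]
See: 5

Do: maze.move[dir: south]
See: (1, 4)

Do: maze.sense[dir: south]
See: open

Do: stack.push[x: south]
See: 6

Do: maze.move[dir: south]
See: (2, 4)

Do: maze.sense[dir: west]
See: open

Do: stack.push[x: west]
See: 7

Do: maze.move[dir: west]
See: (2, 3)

Do: maze.sense[dir: south]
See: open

Do: stack.push[x: south]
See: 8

Do: maze.move[dir: south]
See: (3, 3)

Do: maze.sense[dir: south]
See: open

Do: stack.push[x: south]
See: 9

Do: maze.move[dir: south]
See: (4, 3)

Do: maze.sense[dir: south]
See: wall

Do: maze.sense[dir: east]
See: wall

Do: maze.sense[dir: west]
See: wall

Do: stack.pop[]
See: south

Do: maze.move[dir: north]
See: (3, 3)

Do: maze.sense[dir: west]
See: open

Do: stack.push[x: west]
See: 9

Do: maze.move[dir: west]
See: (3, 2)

Do: maze.sense[dir: north]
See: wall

Do: maze.sense[dir: west]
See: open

Do: stack.push[x: west]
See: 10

Do: maze.move[dir: west]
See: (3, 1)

Do: maze.sense[dir: south]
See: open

Do: stack.push[x: south]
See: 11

Do: maze.move[dir: south]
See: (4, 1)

Do: maze.sense[dir: south]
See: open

Do: stack.push[x: south]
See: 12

Do: maze.move[dir: south]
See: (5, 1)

Do: maze.sense[dir: east]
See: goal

Do: maze.move[dir: east]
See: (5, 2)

Answer: (5, 2)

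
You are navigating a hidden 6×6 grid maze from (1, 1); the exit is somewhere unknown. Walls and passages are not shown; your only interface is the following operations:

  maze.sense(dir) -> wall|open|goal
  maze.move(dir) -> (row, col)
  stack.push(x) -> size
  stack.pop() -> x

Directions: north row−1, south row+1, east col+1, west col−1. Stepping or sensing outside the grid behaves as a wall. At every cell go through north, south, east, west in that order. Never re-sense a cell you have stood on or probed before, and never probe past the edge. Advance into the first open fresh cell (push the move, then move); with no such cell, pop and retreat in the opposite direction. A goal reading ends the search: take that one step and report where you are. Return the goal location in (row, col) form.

! 1. sense(dir: north) : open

! 2. push(x: north) : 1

! 3. move(dir: north) : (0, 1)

! 4. sense(dir: east) : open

! 5. push(x: east) : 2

! 6. move(dir: east) : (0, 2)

! 7. sense(dir: south) : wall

! 8. sense(dir: east) : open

! 9. push(x: east) : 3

! 10. move(dir: east) : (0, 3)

! 11. sense(dir: south) : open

! 12. push(x: south) : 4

! 13. move(dir: south) : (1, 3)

! 14. sense(dir: south) : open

! 15. push(x: south) : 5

! 16. move(dir: south) : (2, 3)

! 17. sense(dir: south) : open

! 18. push(x: south) : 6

! 19. move(dir: south) : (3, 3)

! 20. sense(dir: south) : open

! 21. push(x: south) : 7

! 22. move(dir: south) : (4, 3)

! 23. sense(dir: south) : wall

! 24. sense(dir: east) : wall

! 25. sense(dir: west) : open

! 26. push(x: west) : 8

! 27. move(dir: west) : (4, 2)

! 28. sense(dir: north) : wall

! 29. sense(dir: south) : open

! 30. push(x: south) : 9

! 31. move(dir: south) : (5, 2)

! 32. sense(dir: west) : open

! 33. push(x: west) : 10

! 34. move(dir: west) : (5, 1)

! 35. sense(dir: north) : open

! 36. push(x: north) : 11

! 37. move(dir: north) : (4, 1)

! 38. sense(dir: north) : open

! 39. push(x: north) : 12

! 40. move(dir: north) : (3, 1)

! 41. sense(dir: north) : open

! 42. push(x: north) : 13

! 43. move(dir: north) : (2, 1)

! 44. sense(dir: east) : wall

! 45. sense(dir: west) : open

! 46. push(x: west) : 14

! 47. move(dir: west) : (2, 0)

! 48. sense(dir: north) : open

! 49. push(x: north) : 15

! 50. move(dir: north) : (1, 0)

! 51. sense(dir: north) : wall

! 52. pop() : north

! 53. move(dir: south) : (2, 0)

! 54. sense(dir: south) : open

! 55. push(x: south) : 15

! 56. move(dir: south) : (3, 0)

! 57. sense(dir: south) : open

! 58. push(x: south) : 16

! 59. move(dir: south) : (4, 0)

! 60. sense(dir: south) : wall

! 61. pop() : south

! 62. move(dir: north) : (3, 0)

! 63. pop() : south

! 64. move(dir: north) : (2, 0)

! 65. pop() : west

! 66. move(dir: east) : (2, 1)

! 67. pop() : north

! 68. move(dir: south) : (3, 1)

! 69. pop() : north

! 70. move(dir: south) : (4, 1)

! 71. pop() : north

! 72. move(dir: south) : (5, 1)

! 73. pop() : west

! 74. move(dir: east) : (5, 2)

! 75. pop() : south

! 76. move(dir: north) : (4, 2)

! 77. pop() : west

! 78. move(dir: east) : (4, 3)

! 79. pop() : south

! 80. move(dir: north) : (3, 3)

! 81. sense(dir: east) : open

! 82. push(x: east) : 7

! 83. move(dir: east) : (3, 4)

! 84. sense(dir: north) : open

! 85. push(x: north) : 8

! 86. move(dir: north) : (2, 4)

! 87. sense(dir: north) : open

! 88. push(x: north) : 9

! 89. move(dir: north) : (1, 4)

! 90. sense(dir: north) : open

! 91. push(x: north) : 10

! 92. move(dir: north) : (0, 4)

! 93. sense(dir: east) : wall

! 94. pop() : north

! 95. move(dir: south) : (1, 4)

! 96. sense(dir: east) : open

! 97. push(x: east) : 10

! 98. move(dir: east) : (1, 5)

! 99. sense(dir: south) : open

! 100. push(x: south) : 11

! 101. move(dir: south) : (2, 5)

! 102. sense(dir: south) : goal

! 103. move(dir: south) : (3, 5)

Answer: (3, 5)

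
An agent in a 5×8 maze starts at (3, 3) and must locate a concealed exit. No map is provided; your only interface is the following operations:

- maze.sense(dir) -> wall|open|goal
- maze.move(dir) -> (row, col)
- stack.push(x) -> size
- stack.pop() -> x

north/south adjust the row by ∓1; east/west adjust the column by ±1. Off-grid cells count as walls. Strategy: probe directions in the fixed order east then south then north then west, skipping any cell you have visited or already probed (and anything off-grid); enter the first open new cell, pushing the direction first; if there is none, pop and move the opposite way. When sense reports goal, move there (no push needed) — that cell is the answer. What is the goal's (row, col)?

-- 1. maze.sense(dir=east) -> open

-- 2. stack.push(x=east) -> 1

-- 3. maze.move(dir=east) -> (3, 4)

-- 4. maze.sense(dir=east) -> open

-- 5. stack.push(x=east) -> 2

-- 6. maze.move(dir=east) -> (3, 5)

-- 7. maze.sense(dir=east) -> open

-- 8. stack.push(x=east) -> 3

-- 9. maze.move(dir=east) -> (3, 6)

-- 10. maze.sense(dir=east) -> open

-- 11. stack.push(x=east) -> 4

-- 12. maze.move(dir=east) -> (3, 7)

-- 13. maze.sense(dir=south) -> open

-- 14. stack.push(x=south) -> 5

-- 15. maze.move(dir=south) -> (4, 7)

-- 16. maze.sense(dir=west) -> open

-- 17. stack.push(x=west) -> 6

-- 18. maze.move(dir=west) -> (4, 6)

-- 19. maze.sense(dir=west) -> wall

-- 20. stack.pop() -> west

-- 21. maze.move(dir=east) -> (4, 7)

-- 22. stack.pop() -> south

-- 23. maze.move(dir=north) -> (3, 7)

-- 24. maze.sense(dir=north) -> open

-- 25. stack.push(x=north) -> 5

-- 26. maze.move(dir=north) -> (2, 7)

-- 27. maze.sense(dir=north) -> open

-- 28. stack.push(x=north) -> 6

-- 29. maze.move(dir=north) -> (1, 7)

-- 30. maze.sense(dir=north) -> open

-- 31. stack.push(x=north) -> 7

-- 32. maze.move(dir=north) -> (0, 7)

-- 33. maze.sense(dir=west) -> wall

-- 34. stack.pop() -> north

-- 35. maze.move(dir=south) -> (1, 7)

-- 36. maze.sense(dir=west) -> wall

-- 37. stack.pop() -> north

-- 38. maze.move(dir=south) -> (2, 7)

-- 39. maze.sense(dir=west) -> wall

-- 40. stack.pop() -> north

-- 41. maze.move(dir=south) -> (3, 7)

-- 42. stack.pop() -> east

-- 43. maze.move(dir=west) -> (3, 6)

-- 44. stack.pop() -> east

-- 45. maze.move(dir=west) -> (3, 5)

-- 46. maze.sense(dir=north) -> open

-- 47. stack.push(x=north) -> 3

-- 48. maze.move(dir=north) -> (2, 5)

-- 49. maze.sense(dir=north) -> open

-- 50. stack.push(x=north) -> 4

-- 51. maze.move(dir=north) -> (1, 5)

-- 52. maze.sense(dir=north) -> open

-- 53. stack.push(x=north) -> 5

-- 54. maze.move(dir=north) -> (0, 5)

-- 55. maze.sense(dir=west) -> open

-- 56. stack.push(x=west) -> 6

-- 57. maze.move(dir=west) -> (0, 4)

-- 58. maze.sense(dir=south) -> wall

-- 59. maze.sense(dir=west) -> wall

-- 60. stack.pop() -> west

-- 61. maze.move(dir=east) -> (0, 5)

-- 62. stack.pop() -> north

-- 63. maze.move(dir=south) -> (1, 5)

-- 64. stack.pop() -> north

-- 65. maze.move(dir=south) -> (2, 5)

-- 66. maze.sense(dir=west) -> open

-- 67. stack.push(x=west) -> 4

-- 68. maze.move(dir=west) -> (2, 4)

-- 69. maze.sense(dir=west) -> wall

-- 70. stack.pop() -> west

-- 71. maze.move(dir=east) -> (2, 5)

-- 72. stack.pop() -> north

-- 73. maze.move(dir=south) -> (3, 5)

-- 74. stack.pop() -> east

-- 75. maze.move(dir=west) -> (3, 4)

-- 76. maze.sense(dir=south) -> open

-- 77. stack.push(x=south) -> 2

-- 78. maze.move(dir=south) -> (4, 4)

-- 79. maze.sense(dir=west) -> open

-- 80. stack.push(x=west) -> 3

-- 81. maze.move(dir=west) -> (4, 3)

-- 82. maze.sense(dir=west) -> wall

-- 83. stack.pop() -> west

-- 84. maze.move(dir=east) -> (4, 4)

-- 85. stack.pop() -> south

-- 86. maze.move(dir=north) -> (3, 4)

-- 87. stack.pop() -> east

-- 88. maze.move(dir=west) -> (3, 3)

-- 89. maze.sense(dir=west) -> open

-- 90. stack.push(x=west) -> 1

-- 91. maze.move(dir=west) -> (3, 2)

-- 92. maze.sense(dir=north) -> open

-- 93. stack.push(x=north) -> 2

-- 94. maze.move(dir=north) -> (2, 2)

-- 95. maze.sense(dir=north) -> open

-- 96. stack.push(x=north) -> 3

-- 97. maze.move(dir=north) -> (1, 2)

-- 98. maze.sense(dir=east) -> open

-- 99. stack.push(x=east) -> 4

-- 100. maze.move(dir=east) -> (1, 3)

-- 101. stack.pop() -> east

-- 102. maze.move(dir=west) -> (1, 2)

-- 103. maze.sense(dir=north) -> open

-- 104. stack.push(x=north) -> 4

-- 105. maze.move(dir=north) -> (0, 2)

-- 106. maze.sense(dir=west) -> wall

-- 107. stack.pop() -> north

-- 108. maze.move(dir=south) -> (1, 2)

-- 109. maze.sense(dir=west) -> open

-- 110. stack.push(x=west) -> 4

-- 111. maze.move(dir=west) -> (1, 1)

-- 112. maze.sense(dir=south) -> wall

-- 113. maze.sense(dir=west) -> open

-- 114. stack.push(x=west) -> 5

-- 115. maze.move(dir=west) -> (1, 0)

-- 116. maze.sense(dir=south) -> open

-- 117. stack.push(x=south) -> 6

-- 118. maze.move(dir=south) -> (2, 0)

-- 119. maze.sense(dir=south) -> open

-- 120. stack.push(x=south) -> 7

-- 121. maze.move(dir=south) -> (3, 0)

-- 122. maze.sense(dir=east) -> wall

-- 123. maze.sense(dir=south) -> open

-- 124. stack.push(x=south) -> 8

-- 125. maze.move(dir=south) -> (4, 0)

-- 126. maze.sense(dir=east) -> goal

-- 127. maze.move(dir=east) -> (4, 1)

Answer: (4, 1)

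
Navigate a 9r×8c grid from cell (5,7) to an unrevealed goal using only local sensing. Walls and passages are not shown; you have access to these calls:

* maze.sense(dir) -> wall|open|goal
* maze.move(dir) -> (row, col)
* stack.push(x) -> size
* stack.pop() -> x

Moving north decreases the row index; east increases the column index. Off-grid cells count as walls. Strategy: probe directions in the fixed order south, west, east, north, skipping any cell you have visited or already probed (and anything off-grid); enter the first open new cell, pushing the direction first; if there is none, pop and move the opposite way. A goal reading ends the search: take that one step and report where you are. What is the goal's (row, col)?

Step: maze.sense[south]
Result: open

Step: stack.push[south]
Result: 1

Step: maze.move[south]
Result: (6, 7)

Step: maze.sense[south]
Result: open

Step: stack.push[south]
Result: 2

Step: maze.move[south]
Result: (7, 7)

Step: maze.sense[south]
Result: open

Step: stack.push[south]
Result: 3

Step: maze.move[south]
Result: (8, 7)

Step: maze.sense[west]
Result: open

Step: stack.push[west]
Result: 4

Step: maze.move[west]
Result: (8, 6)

Step: maze.sense[west]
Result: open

Step: stack.push[west]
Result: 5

Step: maze.move[west]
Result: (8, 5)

Step: maze.sense[west]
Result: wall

Step: maze.sense[north]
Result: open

Step: stack.push[north]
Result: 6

Step: maze.move[north]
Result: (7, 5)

Step: maze.sense[west]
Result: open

Step: stack.push[west]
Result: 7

Step: maze.move[west]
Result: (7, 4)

Step: maze.sense[west]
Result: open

Step: stack.push[west]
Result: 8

Step: maze.move[west]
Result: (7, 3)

Step: maze.sense[south]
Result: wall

Step: maze.sense[west]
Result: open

Step: stack.push[west]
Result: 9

Step: maze.move[west]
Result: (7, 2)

Step: maze.sense[south]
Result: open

Step: stack.push[south]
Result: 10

Step: maze.move[south]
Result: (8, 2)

Step: maze.sense[west]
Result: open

Step: stack.push[west]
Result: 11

Step: maze.move[west]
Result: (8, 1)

Step: maze.sense[west]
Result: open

Step: stack.push[west]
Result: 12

Step: maze.move[west]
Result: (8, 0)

Step: maze.sense[north]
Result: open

Step: stack.push[north]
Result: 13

Step: maze.move[north]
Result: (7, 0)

Step: maze.sense[east]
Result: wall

Step: maze.sense[north]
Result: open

Step: stack.push[north]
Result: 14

Step: maze.move[north]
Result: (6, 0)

Step: maze.sense[east]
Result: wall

Step: maze.sense[north]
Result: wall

Step: stack.pop[]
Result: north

Step: maze.move[south]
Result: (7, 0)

Step: stack.pop[]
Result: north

Step: maze.move[south]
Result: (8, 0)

Step: stack.pop[]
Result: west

Step: maze.move[east]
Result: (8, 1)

Step: stack.pop[]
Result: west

Step: maze.move[east]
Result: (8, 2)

Step: stack.pop[]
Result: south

Step: maze.move[north]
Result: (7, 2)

Step: maze.sense[north]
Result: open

Step: stack.push[north]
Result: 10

Step: maze.move[north]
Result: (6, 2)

Step: maze.sense[east]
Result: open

Step: stack.push[east]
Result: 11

Step: maze.move[east]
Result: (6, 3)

Step: maze.sense[east]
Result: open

Step: stack.push[east]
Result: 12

Step: maze.move[east]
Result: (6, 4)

Step: maze.sense[east]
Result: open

Step: stack.push[east]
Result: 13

Step: maze.move[east]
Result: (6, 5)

Step: maze.sense[east]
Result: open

Step: stack.push[east]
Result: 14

Step: maze.move[east]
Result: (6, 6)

Step: maze.sense[south]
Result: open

Step: stack.push[south]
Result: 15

Step: maze.move[south]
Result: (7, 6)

Step: stack.pop[]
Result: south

Step: maze.move[north]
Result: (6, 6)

Step: maze.sense[north]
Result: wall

Step: stack.pop[]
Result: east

Step: maze.move[west]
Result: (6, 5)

Step: maze.sense[north]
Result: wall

Step: stack.pop[]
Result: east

Step: maze.move[west]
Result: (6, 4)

Step: maze.sense[north]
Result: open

Step: stack.push[north]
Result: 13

Step: maze.move[north]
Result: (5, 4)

Step: maze.sense[west]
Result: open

Step: stack.push[west]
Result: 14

Step: maze.move[west]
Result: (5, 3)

Step: maze.sense[west]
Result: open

Step: stack.push[west]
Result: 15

Step: maze.move[west]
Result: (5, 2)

Step: maze.sense[west]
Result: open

Step: stack.push[west]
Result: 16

Step: maze.move[west]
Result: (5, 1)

Step: maze.sense[north]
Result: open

Step: stack.push[north]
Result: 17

Step: maze.move[north]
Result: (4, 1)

Step: maze.sense[west]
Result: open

Step: stack.push[west]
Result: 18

Step: maze.move[west]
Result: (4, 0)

Step: maze.sense[north]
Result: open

Step: stack.push[north]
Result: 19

Step: maze.move[north]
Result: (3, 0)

Step: maze.sense[east]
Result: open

Step: stack.push[east]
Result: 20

Step: maze.move[east]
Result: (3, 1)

Step: maze.sense[east]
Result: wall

Step: maze.sense[north]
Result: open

Step: stack.push[north]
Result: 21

Step: maze.move[north]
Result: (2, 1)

Step: maze.sense[west]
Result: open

Step: stack.push[west]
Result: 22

Step: maze.move[west]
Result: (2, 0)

Step: maze.sense[north]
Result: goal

Step: maze.move[north]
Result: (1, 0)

Answer: (1, 0)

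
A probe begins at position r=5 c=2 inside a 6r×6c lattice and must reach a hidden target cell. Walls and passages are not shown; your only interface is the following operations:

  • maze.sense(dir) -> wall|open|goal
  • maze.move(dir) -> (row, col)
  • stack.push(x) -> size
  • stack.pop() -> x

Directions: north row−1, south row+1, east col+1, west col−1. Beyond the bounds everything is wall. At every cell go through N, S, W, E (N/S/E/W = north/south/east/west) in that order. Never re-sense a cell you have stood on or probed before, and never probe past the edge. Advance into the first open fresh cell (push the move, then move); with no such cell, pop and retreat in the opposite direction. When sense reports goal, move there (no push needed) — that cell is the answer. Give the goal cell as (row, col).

·→ sense(dir=north)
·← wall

·→ sense(dir=west)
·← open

·→ push(x=west)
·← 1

·→ move(dir=west)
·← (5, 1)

·→ sense(dir=north)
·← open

·→ push(x=north)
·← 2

·→ move(dir=north)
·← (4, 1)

·→ sense(dir=north)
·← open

·→ push(x=north)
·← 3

·→ move(dir=north)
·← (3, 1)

·→ sense(dir=north)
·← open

·→ push(x=north)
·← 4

·→ move(dir=north)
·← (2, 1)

·→ sense(dir=north)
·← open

·→ push(x=north)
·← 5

·→ move(dir=north)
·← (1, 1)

·→ sense(dir=north)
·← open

·→ push(x=north)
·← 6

·→ move(dir=north)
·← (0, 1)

·→ sense(dir=west)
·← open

·→ push(x=west)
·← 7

·→ move(dir=west)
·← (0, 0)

·→ sense(dir=south)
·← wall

·→ pop()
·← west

·→ move(dir=east)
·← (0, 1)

·→ sense(dir=east)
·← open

·→ push(x=east)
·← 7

·→ move(dir=east)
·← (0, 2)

·→ sense(dir=south)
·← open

·→ push(x=south)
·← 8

·→ move(dir=south)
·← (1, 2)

·→ sense(dir=south)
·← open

·→ push(x=south)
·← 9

·→ move(dir=south)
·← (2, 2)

·→ sense(dir=south)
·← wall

·→ sense(dir=east)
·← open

·→ push(x=east)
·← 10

·→ move(dir=east)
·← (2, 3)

·→ sense(dir=north)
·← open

·→ push(x=north)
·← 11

·→ move(dir=north)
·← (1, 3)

·→ sense(dir=north)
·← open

·→ push(x=north)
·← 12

·→ move(dir=north)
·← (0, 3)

·→ sense(dir=east)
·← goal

·→ move(dir=east)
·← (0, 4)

Answer: (0, 4)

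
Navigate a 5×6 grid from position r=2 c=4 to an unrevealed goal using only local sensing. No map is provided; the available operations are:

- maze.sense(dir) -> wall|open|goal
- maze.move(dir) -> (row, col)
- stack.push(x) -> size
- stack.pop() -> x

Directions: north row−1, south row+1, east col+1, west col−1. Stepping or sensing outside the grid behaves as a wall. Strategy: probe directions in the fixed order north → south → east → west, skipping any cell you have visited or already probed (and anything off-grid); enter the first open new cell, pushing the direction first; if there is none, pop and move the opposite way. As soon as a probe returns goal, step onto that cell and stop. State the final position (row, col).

Invoking maze.sense on dir→north, : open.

I run stack.push on x→north, and observe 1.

I try maze.move on dir→north, which returns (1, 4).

I run maze.sense on dir→north, — result: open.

I use stack.push on x→north, yielding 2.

Using maze.move on dir→north, : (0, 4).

Calling maze.sense on dir→east, yielding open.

Then stack.push on x→east, and see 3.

Calling maze.move on dir→east, which returns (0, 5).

Using maze.sense on dir→south, and get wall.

Using stack.pop(), and observe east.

I call maze.move on dir→west, and see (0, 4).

I use maze.sense on dir→west, : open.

Now I run stack.push on x→west, → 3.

I invoke maze.move on dir→west, yielding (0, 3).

I invoke maze.sense on dir→south, yielding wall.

I use maze.sense on dir→west, and get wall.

Using stack.pop, — result: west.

I use maze.move on dir→east, which returns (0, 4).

Now I run stack.pop, and get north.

Now I run maze.move on dir→south, and get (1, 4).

Invoking stack.pop(), — result: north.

I run maze.move on dir→south, yielding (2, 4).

I invoke maze.sense on dir→south, which returns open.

Then stack.push on x→south, : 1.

I invoke maze.move on dir→south, which returns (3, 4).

Now I run maze.sense on dir→south, and see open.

Invoking stack.push on x→south, and observe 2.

I use maze.move on dir→south, and get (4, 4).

Invoking maze.sense on dir→east, → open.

I try stack.push on x→east, : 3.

Then maze.move on dir→east, which returns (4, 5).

I invoke maze.sense on dir→north, and observe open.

Next I call stack.push on x→north, which returns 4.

I use maze.move on dir→north, — result: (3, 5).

Then maze.sense on dir→north, and observe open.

I call stack.push on x→north, which returns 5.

Using maze.move on dir→north, → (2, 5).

I invoke stack.pop, yielding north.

I use maze.move on dir→south, → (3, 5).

I call stack.pop, giving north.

Next I call maze.move on dir→south, and get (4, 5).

Calling stack.pop(), and get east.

I call maze.move on dir→west, which returns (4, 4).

Invoking maze.sense on dir→west, and see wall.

I try stack.pop(), and get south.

I use maze.move on dir→north, giving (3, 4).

Next I call maze.sense on dir→west, and see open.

Next I call stack.push on x→west, : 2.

Next I call maze.move on dir→west, and get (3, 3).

Then maze.sense on dir→north, and get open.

Then stack.push on x→north, : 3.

Then maze.move on dir→north, and see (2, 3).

Then maze.sense on dir→west, : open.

Invoking stack.push on x→west, giving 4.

Invoking maze.move on dir→west, giving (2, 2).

I try maze.sense on dir→north, which returns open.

I invoke stack.push on x→north, and observe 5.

I use maze.move on dir→north, — result: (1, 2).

Calling maze.sense on dir→west, and get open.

Using stack.push on x→west, and observe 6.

Then maze.move on dir→west, and see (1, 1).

I invoke maze.sense on dir→north, which returns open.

I use stack.push on x→north, and observe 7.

Using maze.move on dir→north, and see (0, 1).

Now I run maze.sense on dir→west, yielding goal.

I call maze.move on dir→west, → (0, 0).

Answer: (0, 0)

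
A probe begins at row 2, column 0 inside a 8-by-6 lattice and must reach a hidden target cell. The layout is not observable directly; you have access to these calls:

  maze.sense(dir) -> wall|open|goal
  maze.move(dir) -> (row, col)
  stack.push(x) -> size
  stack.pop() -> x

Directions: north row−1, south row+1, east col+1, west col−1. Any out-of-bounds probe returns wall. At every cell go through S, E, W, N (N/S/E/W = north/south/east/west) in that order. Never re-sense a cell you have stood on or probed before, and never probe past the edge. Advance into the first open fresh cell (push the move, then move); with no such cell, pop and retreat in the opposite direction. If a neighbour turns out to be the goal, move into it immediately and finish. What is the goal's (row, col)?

==> sense(dir: south)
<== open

==> push(x: south)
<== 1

==> move(dir: south)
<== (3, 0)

==> sense(dir: south)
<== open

==> push(x: south)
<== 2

==> move(dir: south)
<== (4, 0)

==> sense(dir: south)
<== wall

==> sense(dir: east)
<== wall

==> pop()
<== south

==> move(dir: north)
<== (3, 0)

==> sense(dir: east)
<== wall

==> pop()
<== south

==> move(dir: north)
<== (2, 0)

==> sense(dir: east)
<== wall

==> sense(dir: north)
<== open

==> push(x: north)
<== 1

==> move(dir: north)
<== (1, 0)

==> sense(dir: east)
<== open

==> push(x: east)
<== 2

==> move(dir: east)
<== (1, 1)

==> sense(dir: east)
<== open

==> push(x: east)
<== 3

==> move(dir: east)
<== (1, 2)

==> sense(dir: south)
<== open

==> push(x: south)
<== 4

==> move(dir: south)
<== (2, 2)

==> sense(dir: south)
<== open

==> push(x: south)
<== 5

==> move(dir: south)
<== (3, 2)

==> sense(dir: south)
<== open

==> push(x: south)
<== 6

==> move(dir: south)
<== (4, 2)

==> sense(dir: south)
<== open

==> push(x: south)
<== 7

==> move(dir: south)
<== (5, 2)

==> sense(dir: south)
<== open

==> push(x: south)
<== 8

==> move(dir: south)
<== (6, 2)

==> sense(dir: south)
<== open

==> push(x: south)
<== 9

==> move(dir: south)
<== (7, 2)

==> sense(dir: east)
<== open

==> push(x: east)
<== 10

==> move(dir: east)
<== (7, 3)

==> sense(dir: east)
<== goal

==> move(dir: east)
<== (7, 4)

Answer: (7, 4)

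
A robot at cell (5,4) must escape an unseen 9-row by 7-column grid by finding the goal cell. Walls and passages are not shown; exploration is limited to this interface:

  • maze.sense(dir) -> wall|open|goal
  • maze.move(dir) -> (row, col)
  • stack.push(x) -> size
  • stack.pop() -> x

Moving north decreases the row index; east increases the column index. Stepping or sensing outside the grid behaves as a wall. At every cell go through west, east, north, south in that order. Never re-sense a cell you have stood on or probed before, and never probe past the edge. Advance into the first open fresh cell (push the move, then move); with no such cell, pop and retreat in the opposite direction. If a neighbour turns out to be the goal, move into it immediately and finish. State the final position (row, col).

>> sense(dir='west')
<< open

>> push(x='west')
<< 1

>> move(dir='west')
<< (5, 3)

>> sense(dir='west')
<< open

>> push(x='west')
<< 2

>> move(dir='west')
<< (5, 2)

>> sense(dir='west')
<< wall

>> sense(dir='north')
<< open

>> push(x='north')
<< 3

>> move(dir='north')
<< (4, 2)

>> sense(dir='west')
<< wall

>> sense(dir='east')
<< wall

>> sense(dir='north')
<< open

>> push(x='north')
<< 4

>> move(dir='north')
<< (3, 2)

>> sense(dir='west')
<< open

>> push(x='west')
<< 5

>> move(dir='west')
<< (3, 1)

>> sense(dir='west')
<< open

>> push(x='west')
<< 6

>> move(dir='west')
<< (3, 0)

>> sense(dir='north')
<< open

>> push(x='north')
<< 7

>> move(dir='north')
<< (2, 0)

>> sense(dir='east')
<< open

>> push(x='east')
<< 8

>> move(dir='east')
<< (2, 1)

>> sense(dir='east')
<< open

>> push(x='east')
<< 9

>> move(dir='east')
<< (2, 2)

>> sense(dir='east')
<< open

>> push(x='east')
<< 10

>> move(dir='east')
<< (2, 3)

>> sense(dir='east')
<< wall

>> sense(dir='north')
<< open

>> push(x='north')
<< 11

>> move(dir='north')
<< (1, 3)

>> sense(dir='west')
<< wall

>> sense(dir='east')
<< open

>> push(x='east')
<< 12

>> move(dir='east')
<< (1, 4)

>> sense(dir='east')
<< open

>> push(x='east')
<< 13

>> move(dir='east')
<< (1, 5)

>> sense(dir='east')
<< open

>> push(x='east')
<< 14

>> move(dir='east')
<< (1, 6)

>> sense(dir='north')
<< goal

>> move(dir='north')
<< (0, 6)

Answer: (0, 6)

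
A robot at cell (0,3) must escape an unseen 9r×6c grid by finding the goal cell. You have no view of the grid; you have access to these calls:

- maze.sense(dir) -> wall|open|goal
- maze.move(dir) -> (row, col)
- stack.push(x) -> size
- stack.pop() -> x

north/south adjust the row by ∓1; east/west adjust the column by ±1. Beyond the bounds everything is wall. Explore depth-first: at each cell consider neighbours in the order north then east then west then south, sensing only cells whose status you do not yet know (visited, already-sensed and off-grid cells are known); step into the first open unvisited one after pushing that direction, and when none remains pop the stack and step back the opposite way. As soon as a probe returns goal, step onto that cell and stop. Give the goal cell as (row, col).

Do: maze.sense[east]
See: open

Do: stack.push[east]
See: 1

Do: maze.move[east]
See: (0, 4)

Do: maze.sense[east]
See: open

Do: stack.push[east]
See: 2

Do: maze.move[east]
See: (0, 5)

Do: maze.sense[south]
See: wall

Do: stack.pop[]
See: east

Do: maze.move[west]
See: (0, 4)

Do: maze.sense[south]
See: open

Do: stack.push[south]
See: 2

Do: maze.move[south]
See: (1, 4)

Do: maze.sense[west]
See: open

Do: stack.push[west]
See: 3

Do: maze.move[west]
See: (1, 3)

Do: maze.sense[west]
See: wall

Do: maze.sense[south]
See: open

Do: stack.push[south]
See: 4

Do: maze.move[south]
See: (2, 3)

Do: maze.sense[east]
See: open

Do: stack.push[east]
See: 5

Do: maze.move[east]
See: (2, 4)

Do: maze.sense[east]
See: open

Do: stack.push[east]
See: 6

Do: maze.move[east]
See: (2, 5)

Do: maze.sense[south]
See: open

Do: stack.push[south]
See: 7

Do: maze.move[south]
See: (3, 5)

Do: maze.sense[west]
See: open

Do: stack.push[west]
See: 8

Do: maze.move[west]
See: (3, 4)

Do: maze.sense[west]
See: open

Do: stack.push[west]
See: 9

Do: maze.move[west]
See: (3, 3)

Do: maze.sense[west]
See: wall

Do: maze.sense[south]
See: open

Do: stack.push[south]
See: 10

Do: maze.move[south]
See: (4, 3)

Do: maze.sense[east]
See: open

Do: stack.push[east]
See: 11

Do: maze.move[east]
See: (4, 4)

Do: maze.sense[east]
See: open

Do: stack.push[east]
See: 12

Do: maze.move[east]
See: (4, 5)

Do: maze.sense[south]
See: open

Do: stack.push[south]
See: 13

Do: maze.move[south]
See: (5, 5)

Do: maze.sense[west]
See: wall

Do: maze.sense[south]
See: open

Do: stack.push[south]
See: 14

Do: maze.move[south]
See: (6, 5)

Do: maze.sense[west]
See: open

Do: stack.push[west]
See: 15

Do: maze.move[west]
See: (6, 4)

Do: maze.sense[west]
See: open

Do: stack.push[west]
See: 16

Do: maze.move[west]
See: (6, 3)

Do: maze.sense[north]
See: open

Do: stack.push[north]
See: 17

Do: maze.move[north]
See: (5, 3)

Do: maze.sense[west]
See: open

Do: stack.push[west]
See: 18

Do: maze.move[west]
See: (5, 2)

Do: maze.sense[north]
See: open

Do: stack.push[north]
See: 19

Do: maze.move[north]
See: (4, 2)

Do: maze.sense[west]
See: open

Do: stack.push[west]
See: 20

Do: maze.move[west]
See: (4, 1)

Do: maze.sense[north]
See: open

Do: stack.push[north]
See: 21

Do: maze.move[north]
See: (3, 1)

Do: maze.sense[north]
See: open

Do: stack.push[north]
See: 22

Do: maze.move[north]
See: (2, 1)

Do: maze.sense[north]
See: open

Do: stack.push[north]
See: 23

Do: maze.move[north]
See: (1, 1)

Do: maze.sense[north]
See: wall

Do: maze.sense[west]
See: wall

Do: stack.pop[]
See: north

Do: maze.move[south]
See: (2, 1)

Do: maze.sense[east]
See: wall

Do: maze.sense[west]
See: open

Do: stack.push[west]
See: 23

Do: maze.move[west]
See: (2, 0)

Do: maze.sense[south]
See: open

Do: stack.push[south]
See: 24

Do: maze.move[south]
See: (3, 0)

Do: maze.sense[south]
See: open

Do: stack.push[south]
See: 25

Do: maze.move[south]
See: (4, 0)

Do: maze.sense[south]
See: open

Do: stack.push[south]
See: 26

Do: maze.move[south]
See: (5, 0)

Do: maze.sense[east]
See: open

Do: stack.push[east]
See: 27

Do: maze.move[east]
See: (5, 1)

Do: maze.sense[south]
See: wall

Do: stack.pop[]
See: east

Do: maze.move[west]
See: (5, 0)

Do: maze.sense[south]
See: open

Do: stack.push[south]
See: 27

Do: maze.move[south]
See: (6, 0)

Do: maze.sense[south]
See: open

Do: stack.push[south]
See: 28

Do: maze.move[south]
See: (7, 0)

Do: maze.sense[east]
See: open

Do: stack.push[east]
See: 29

Do: maze.move[east]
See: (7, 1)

Do: maze.sense[east]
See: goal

Do: maze.move[east]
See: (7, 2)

Answer: (7, 2)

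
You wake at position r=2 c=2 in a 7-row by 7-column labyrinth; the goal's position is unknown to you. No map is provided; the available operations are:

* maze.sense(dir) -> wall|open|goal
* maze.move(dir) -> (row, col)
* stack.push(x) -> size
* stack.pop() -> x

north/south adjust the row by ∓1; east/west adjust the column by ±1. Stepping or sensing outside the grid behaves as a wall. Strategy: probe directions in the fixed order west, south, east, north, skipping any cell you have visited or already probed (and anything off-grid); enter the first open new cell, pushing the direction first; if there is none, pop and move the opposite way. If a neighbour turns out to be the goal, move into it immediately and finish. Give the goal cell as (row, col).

-> sense(dir='west')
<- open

-> push(x='west')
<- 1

-> move(dir='west')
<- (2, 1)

-> sense(dir='west')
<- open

-> push(x='west')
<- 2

-> move(dir='west')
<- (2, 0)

-> sense(dir='south')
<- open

-> push(x='south')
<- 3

-> move(dir='south')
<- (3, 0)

-> sense(dir='south')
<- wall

-> sense(dir='east')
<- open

-> push(x='east')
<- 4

-> move(dir='east')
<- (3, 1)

-> sense(dir='south')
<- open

-> push(x='south')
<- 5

-> move(dir='south')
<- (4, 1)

-> sense(dir='south')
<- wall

-> sense(dir='east')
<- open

-> push(x='east')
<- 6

-> move(dir='east')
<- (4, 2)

-> sense(dir='south')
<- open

-> push(x='south')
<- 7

-> move(dir='south')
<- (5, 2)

-> sense(dir='south')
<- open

-> push(x='south')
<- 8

-> move(dir='south')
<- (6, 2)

-> sense(dir='west')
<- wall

-> sense(dir='east')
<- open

-> push(x='east')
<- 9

-> move(dir='east')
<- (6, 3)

-> sense(dir='east')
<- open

-> push(x='east')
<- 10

-> move(dir='east')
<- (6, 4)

-> sense(dir='east')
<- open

-> push(x='east')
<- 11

-> move(dir='east')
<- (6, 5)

-> sense(dir='east')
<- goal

-> move(dir='east')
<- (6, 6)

Answer: (6, 6)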